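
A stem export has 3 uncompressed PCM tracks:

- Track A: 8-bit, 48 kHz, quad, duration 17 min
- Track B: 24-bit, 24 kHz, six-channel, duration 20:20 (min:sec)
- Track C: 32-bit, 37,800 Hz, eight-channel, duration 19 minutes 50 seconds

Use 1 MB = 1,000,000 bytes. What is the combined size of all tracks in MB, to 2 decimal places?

2162.30 MB

Track A: 17 min = 1,020 s; 48,000 × 1,020 × 1 × 4 = 195,840,000 bytes.
Track B: 20:20 (min:sec) = 1,220 s; 24,000 × 1,220 × 3 × 6 = 527,040,000 bytes.
Track C: 19 minutes 50 seconds = 1,190 s; 37,800 × 1,190 × 4 × 8 = 1,439,424,000 bytes.
Total = 2,162,304,000 bytes = 2162.30 MB.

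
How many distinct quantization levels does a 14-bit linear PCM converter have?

2^14 = 16,384.

16,384 levels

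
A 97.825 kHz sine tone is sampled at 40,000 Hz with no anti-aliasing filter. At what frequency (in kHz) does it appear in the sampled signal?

17.825 kHz

Nyquist = 40,000/2 = 20,000 Hz; 97,825 Hz exceeds it.
Alias = |97,825 − 2×40,000| = |97,825 − 80,000| = 17,825 Hz = 17.825 kHz.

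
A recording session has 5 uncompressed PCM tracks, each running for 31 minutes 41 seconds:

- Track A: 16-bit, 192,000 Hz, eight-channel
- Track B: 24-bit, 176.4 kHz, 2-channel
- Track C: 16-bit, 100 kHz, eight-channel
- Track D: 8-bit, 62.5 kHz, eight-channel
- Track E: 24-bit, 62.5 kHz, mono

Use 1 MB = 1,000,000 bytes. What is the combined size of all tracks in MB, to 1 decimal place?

31 minutes 41 seconds = 1,901 s.
Track A: 192,000 × 1,901 × 2 × 8 = 5,839,872,000 bytes.
Track B: 176,400 × 1,901 × 3 × 2 = 2,012,018,400 bytes.
Track C: 100,000 × 1,901 × 2 × 8 = 3,041,600,000 bytes.
Track D: 62,500 × 1,901 × 1 × 8 = 950,500,000 bytes.
Track E: 62,500 × 1,901 × 3 × 1 = 356,437,500 bytes.
Total = 12,200,427,900 bytes = 12200.4 MB.

12200.4 MB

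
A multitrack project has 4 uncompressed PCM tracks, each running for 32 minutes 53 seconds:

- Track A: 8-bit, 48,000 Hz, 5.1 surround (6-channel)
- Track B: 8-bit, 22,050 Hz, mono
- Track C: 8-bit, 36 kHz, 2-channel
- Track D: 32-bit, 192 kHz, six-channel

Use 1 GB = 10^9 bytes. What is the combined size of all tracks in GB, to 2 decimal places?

9.85 GB

32 minutes 53 seconds = 1,973 s.
Track A: 48,000 × 1,973 × 1 × 6 = 568,224,000 bytes.
Track B: 22,050 × 1,973 × 1 × 1 = 43,504,650 bytes.
Track C: 36,000 × 1,973 × 1 × 2 = 142,056,000 bytes.
Track D: 192,000 × 1,973 × 4 × 6 = 9,091,584,000 bytes.
Total = 9,845,368,650 bytes = 9.85 GB.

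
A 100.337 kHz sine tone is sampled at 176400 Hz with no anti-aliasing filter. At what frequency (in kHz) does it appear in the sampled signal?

76.063 kHz

Nyquist = 176,400/2 = 88,200 Hz; 100,337 Hz exceeds it.
Alias = |100,337 − 1×176,400| = |100,337 − 176,400| = 76,063 Hz = 76.063 kHz.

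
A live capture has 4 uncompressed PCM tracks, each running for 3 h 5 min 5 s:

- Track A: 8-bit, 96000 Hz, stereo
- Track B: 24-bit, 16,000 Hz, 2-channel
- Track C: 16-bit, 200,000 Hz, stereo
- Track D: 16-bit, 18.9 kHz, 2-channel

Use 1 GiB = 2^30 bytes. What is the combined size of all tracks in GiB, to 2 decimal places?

3 h 5 min 5 s = 11,105 s.
Track A: 96,000 × 11,105 × 1 × 2 = 2,132,160,000 bytes.
Track B: 16,000 × 11,105 × 3 × 2 = 1,066,080,000 bytes.
Track C: 200,000 × 11,105 × 2 × 2 = 8,884,000,000 bytes.
Track D: 18,900 × 11,105 × 2 × 2 = 839,538,000 bytes.
Total = 12,921,778,000 bytes = 12.03 GiB.

12.03 GiB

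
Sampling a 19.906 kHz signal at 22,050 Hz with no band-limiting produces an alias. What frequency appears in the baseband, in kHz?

Nyquist = 22,050/2 = 11,025 Hz; 19,906 Hz exceeds it.
Alias = |19,906 − 1×22,050| = |19,906 − 22,050| = 2,144 Hz = 2.144 kHz.

2.144 kHz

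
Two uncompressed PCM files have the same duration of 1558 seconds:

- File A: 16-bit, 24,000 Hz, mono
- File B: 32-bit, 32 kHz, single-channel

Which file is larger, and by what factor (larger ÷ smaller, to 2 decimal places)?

File A: 24,000 × 2 × 1 = 48,000 bytes/s.
File B: 32,000 × 4 × 1 = 128,000 bytes/s.
File B is larger; ratio = 199,424,000 / 74,784,000 = 2.67.

File B, by a factor of 2.67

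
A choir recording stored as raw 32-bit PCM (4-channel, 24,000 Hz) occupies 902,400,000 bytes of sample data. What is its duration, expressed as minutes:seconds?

39:10

Byte rate = 24,000 × 4 × 4 = 384,000 bytes/s.
Duration = 902,400,000 / 384,000 = 2,350 s.
2,350 s = 39:10.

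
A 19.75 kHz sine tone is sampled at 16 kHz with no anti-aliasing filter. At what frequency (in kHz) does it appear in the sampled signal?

Nyquist = 16,000/2 = 8,000 Hz; 19,750 Hz exceeds it.
Alias = |19,750 − 1×16,000| = |19,750 − 16,000| = 3,750 Hz = 3.75 kHz.

3.75 kHz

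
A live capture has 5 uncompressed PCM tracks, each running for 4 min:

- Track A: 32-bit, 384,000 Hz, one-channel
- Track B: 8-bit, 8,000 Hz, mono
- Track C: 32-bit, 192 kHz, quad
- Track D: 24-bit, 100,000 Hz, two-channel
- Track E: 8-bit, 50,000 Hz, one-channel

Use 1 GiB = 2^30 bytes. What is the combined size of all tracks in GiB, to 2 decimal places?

4 min = 240 s.
Track A: 384,000 × 240 × 4 × 1 = 368,640,000 bytes.
Track B: 8,000 × 240 × 1 × 1 = 1,920,000 bytes.
Track C: 192,000 × 240 × 4 × 4 = 737,280,000 bytes.
Track D: 100,000 × 240 × 3 × 2 = 144,000,000 bytes.
Track E: 50,000 × 240 × 1 × 1 = 12,000,000 bytes.
Total = 1,263,840,000 bytes = 1.18 GiB.

1.18 GiB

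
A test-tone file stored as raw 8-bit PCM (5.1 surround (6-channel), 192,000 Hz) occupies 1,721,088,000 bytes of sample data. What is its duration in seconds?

1,494 seconds

Byte rate = 192,000 × 1 × 6 = 1,152,000 bytes/s.
Duration = 1,721,088,000 / 1,152,000 = 1,494 s.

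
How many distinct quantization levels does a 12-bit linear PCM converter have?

4,096 levels

2^12 = 4,096.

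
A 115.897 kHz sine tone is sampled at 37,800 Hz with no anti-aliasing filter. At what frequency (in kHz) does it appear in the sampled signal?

Nyquist = 37,800/2 = 18,900 Hz; 115,897 Hz exceeds it.
Alias = |115,897 − 3×37,800| = |115,897 − 113,400| = 2,497 Hz = 2.497 kHz.

2.497 kHz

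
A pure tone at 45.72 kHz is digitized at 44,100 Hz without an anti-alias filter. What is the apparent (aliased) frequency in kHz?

1.62 kHz

Nyquist = 44,100/2 = 22,050 Hz; 45,720 Hz exceeds it.
Alias = |45,720 − 1×44,100| = |45,720 − 44,100| = 1,620 Hz = 1.62 kHz.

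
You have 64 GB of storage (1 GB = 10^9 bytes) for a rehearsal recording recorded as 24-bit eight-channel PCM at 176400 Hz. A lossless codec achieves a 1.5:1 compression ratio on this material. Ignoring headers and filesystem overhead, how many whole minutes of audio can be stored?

377 minutes

Uncompressed byte rate = 176,400 × 3 × 8 = 4,233,600 bytes/s.
After 1.5:1 compression, effective rate ≈ 2822400 bytes/s.
Capacity = 64 × 1,000,000,000 = 64,000,000,000 bytes.
64,000,000,000 / effective rate ≈ 22675.74 s → 377 minutes.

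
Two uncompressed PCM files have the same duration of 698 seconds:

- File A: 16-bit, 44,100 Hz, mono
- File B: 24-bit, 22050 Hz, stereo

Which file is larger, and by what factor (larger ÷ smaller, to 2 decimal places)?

File B, by a factor of 1.50

File A: 44,100 × 2 × 1 = 88,200 bytes/s.
File B: 22,050 × 3 × 2 = 132,300 bytes/s.
File B is larger; ratio = 92,345,400 / 61,563,600 = 1.50.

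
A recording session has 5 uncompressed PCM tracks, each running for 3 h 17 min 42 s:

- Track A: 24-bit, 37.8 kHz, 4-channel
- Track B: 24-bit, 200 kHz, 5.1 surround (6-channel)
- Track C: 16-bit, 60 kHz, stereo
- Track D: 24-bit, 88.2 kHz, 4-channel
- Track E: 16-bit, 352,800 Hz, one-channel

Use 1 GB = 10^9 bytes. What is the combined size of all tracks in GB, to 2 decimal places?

3 h 17 min 42 s = 11,862 s.
Track A: 37,800 × 11,862 × 3 × 4 = 5,380,603,200 bytes.
Track B: 200,000 × 11,862 × 3 × 6 = 42,703,200,000 bytes.
Track C: 60,000 × 11,862 × 2 × 2 = 2,846,880,000 bytes.
Track D: 88,200 × 11,862 × 3 × 4 = 12,554,740,800 bytes.
Track E: 352,800 × 11,862 × 2 × 1 = 8,369,827,200 bytes.
Total = 71,855,251,200 bytes = 71.86 GB.

71.86 GB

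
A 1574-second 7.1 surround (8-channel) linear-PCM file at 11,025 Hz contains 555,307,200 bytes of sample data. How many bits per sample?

32 bits

Bytes per sample = 555,307,200 / (11,025 × 1,574 × 8) = 555,307,200 / 138,826,800 = 4.
Bit depth = 4 × 8 = 32 bits.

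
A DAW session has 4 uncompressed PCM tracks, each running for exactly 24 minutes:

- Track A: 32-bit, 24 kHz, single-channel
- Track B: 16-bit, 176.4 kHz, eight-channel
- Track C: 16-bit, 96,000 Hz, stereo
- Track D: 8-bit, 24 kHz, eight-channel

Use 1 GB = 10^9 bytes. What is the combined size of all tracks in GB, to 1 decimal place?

exactly 24 minutes = 1,440 s.
Track A: 24,000 × 1,440 × 4 × 1 = 138,240,000 bytes.
Track B: 176,400 × 1,440 × 2 × 8 = 4,064,256,000 bytes.
Track C: 96,000 × 1,440 × 2 × 2 = 552,960,000 bytes.
Track D: 24,000 × 1,440 × 1 × 8 = 276,480,000 bytes.
Total = 5,031,936,000 bytes = 5.0 GB.

5.0 GB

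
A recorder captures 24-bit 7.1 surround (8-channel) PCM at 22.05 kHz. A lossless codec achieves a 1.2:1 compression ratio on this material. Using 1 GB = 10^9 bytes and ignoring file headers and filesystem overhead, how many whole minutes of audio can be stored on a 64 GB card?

2,418 minutes

Uncompressed byte rate = 22,050 × 3 × 8 = 529,200 bytes/s.
After 1.2:1 compression, effective rate ≈ 441000 bytes/s.
Capacity = 64 × 1,000,000,000 = 64,000,000,000 bytes.
64,000,000,000 / effective rate ≈ 145124.72 s → 2,418 minutes.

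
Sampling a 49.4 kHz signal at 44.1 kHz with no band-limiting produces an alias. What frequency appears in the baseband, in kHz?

Nyquist = 44,100/2 = 22,050 Hz; 49,400 Hz exceeds it.
Alias = |49,400 − 1×44,100| = |49,400 − 44,100| = 5,300 Hz = 5.3 kHz.

5.3 kHz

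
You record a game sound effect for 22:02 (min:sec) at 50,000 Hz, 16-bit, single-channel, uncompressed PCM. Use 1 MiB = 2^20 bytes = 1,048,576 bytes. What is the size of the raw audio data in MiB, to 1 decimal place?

126.1 MiB

Duration = 22:02 (min:sec) = 1,322 s.
Bytes = 50,000 samples/s × 1,322 s × 2 bytes/sample × 1 ch = 132,200,000 bytes.
132,200,000 / 1,048,576 = 126.1 MiB.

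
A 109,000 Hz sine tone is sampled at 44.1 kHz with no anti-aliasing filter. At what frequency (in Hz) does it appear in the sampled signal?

20,800 Hz

Nyquist = 44,100/2 = 22,050 Hz; 109,000 Hz exceeds it.
Alias = |109,000 − 2×44,100| = |109,000 − 88,200| = 20,800 Hz.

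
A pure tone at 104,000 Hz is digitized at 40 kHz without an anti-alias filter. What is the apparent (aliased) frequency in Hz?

Nyquist = 40,000/2 = 20,000 Hz; 104,000 Hz exceeds it.
Alias = |104,000 − 3×40,000| = |104,000 − 120,000| = 16,000 Hz.

16,000 Hz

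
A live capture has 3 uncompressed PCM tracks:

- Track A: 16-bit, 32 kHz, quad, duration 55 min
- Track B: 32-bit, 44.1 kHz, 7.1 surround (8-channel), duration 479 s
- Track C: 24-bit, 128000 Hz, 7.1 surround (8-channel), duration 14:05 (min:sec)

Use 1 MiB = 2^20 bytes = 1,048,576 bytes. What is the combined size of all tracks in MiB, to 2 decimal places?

Track A: 55 min = 3,300 s; 32,000 × 3,300 × 2 × 4 = 844,800,000 bytes.
Track B: 44,100 × 479 × 4 × 8 = 675,964,800 bytes.
Track C: 14:05 (min:sec) = 845 s; 128,000 × 845 × 3 × 8 = 2,595,840,000 bytes.
Total = 4,116,604,800 bytes = 3925.90 MiB.

3925.90 MiB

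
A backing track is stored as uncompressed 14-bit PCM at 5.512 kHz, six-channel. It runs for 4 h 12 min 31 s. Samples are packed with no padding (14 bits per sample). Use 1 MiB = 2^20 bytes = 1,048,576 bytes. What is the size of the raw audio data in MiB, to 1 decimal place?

836.3 MiB

Duration = 4 h 12 min 31 s = 15,151 s.
Bits = 5,512 × 15,151 × 14 × 6 = 7,015,034,208 bits = 876,879,276 bytes.
876,879,276 / 1,048,576 = 836.3 MiB.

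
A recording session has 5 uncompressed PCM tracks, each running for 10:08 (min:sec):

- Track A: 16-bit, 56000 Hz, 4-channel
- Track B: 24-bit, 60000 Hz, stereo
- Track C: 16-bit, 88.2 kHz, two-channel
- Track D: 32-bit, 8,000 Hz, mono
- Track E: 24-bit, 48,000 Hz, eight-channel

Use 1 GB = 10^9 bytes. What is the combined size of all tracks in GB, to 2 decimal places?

10:08 (min:sec) = 608 s.
Track A: 56,000 × 608 × 2 × 4 = 272,384,000 bytes.
Track B: 60,000 × 608 × 3 × 2 = 218,880,000 bytes.
Track C: 88,200 × 608 × 2 × 2 = 214,502,400 bytes.
Track D: 8,000 × 608 × 4 × 1 = 19,456,000 bytes.
Track E: 48,000 × 608 × 3 × 8 = 700,416,000 bytes.
Total = 1,425,638,400 bytes = 1.43 GB.

1.43 GB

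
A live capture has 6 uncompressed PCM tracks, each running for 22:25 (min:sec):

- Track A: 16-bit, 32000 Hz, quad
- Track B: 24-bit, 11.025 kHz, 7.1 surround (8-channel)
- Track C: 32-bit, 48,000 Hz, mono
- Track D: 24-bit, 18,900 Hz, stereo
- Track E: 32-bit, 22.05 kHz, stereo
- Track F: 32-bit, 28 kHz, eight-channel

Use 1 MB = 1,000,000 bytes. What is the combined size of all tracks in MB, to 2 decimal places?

2553.35 MB

22:25 (min:sec) = 1,345 s.
Track A: 32,000 × 1,345 × 2 × 4 = 344,320,000 bytes.
Track B: 11,025 × 1,345 × 3 × 8 = 355,887,000 bytes.
Track C: 48,000 × 1,345 × 4 × 1 = 258,240,000 bytes.
Track D: 18,900 × 1,345 × 3 × 2 = 152,523,000 bytes.
Track E: 22,050 × 1,345 × 4 × 2 = 237,258,000 bytes.
Track F: 28,000 × 1,345 × 4 × 8 = 1,205,120,000 bytes.
Total = 2,553,348,000 bytes = 2553.35 MB.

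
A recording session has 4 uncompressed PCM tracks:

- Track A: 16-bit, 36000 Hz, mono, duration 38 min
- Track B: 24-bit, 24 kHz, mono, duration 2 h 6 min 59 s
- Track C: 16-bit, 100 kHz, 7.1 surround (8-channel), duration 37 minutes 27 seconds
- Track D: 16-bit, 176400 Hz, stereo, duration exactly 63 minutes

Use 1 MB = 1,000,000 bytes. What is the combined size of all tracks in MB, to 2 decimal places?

6975.10 MB

Track A: 38 min = 2,280 s; 36,000 × 2,280 × 2 × 1 = 164,160,000 bytes.
Track B: 2 h 6 min 59 s = 7,619 s; 24,000 × 7,619 × 3 × 1 = 548,568,000 bytes.
Track C: 37 minutes 27 seconds = 2,247 s; 100,000 × 2,247 × 2 × 8 = 3,595,200,000 bytes.
Track D: exactly 63 minutes = 3,780 s; 176,400 × 3,780 × 2 × 2 = 2,667,168,000 bytes.
Total = 6,975,096,000 bytes = 6975.10 MB.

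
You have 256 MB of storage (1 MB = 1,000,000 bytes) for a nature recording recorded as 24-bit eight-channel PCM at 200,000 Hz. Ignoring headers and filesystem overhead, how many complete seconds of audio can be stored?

53 seconds

Uncompressed byte rate = 200,000 × 3 × 8 = 4,800,000 bytes/s.
Capacity = 256 × 1,000,000 = 256,000,000 bytes.
256,000,000 / 4,800,000 ≈ 53.33 s → 53 seconds.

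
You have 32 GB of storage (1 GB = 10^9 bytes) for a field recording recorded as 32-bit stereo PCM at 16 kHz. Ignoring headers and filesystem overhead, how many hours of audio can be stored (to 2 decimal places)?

Uncompressed byte rate = 16,000 × 4 × 2 = 128,000 bytes/s.
Capacity = 32 × 1,000,000,000 = 32,000,000,000 bytes.
32,000,000,000 / 128,000 ≈ 250000 s → 69.44 hours.

69.44 hours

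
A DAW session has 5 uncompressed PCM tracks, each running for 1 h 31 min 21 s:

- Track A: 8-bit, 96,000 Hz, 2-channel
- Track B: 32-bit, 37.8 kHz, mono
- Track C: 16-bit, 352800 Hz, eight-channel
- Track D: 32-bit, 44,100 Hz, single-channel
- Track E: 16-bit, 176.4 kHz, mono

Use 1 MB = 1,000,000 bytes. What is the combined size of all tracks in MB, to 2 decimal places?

1 h 31 min 21 s = 5,481 s.
Track A: 96,000 × 5,481 × 1 × 2 = 1,052,352,000 bytes.
Track B: 37,800 × 5,481 × 4 × 1 = 828,727,200 bytes.
Track C: 352,800 × 5,481 × 2 × 8 = 30,939,148,800 bytes.
Track D: 44,100 × 5,481 × 4 × 1 = 966,848,400 bytes.
Track E: 176,400 × 5,481 × 2 × 1 = 1,933,696,800 bytes.
Total = 35,720,773,200 bytes = 35720.77 MB.

35720.77 MB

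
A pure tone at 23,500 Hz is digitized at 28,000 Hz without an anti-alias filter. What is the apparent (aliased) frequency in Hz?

4,500 Hz

Nyquist = 28,000/2 = 14,000 Hz; 23,500 Hz exceeds it.
Alias = |23,500 − 1×28,000| = |23,500 − 28,000| = 4,500 Hz.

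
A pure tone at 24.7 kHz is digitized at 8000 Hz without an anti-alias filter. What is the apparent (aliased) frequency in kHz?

Nyquist = 8,000/2 = 4,000 Hz; 24,700 Hz exceeds it.
Alias = |24,700 − 3×8,000| = |24,700 − 24,000| = 700 Hz = 0.7 kHz.

0.7 kHz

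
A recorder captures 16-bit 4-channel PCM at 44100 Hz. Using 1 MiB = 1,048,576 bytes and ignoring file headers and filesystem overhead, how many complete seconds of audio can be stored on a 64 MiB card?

Uncompressed byte rate = 44,100 × 2 × 4 = 352,800 bytes/s.
Capacity = 64 × 1,048,576 = 67,108,864 bytes.
67,108,864 / 352,800 ≈ 190.22 s → 190 seconds.

190 seconds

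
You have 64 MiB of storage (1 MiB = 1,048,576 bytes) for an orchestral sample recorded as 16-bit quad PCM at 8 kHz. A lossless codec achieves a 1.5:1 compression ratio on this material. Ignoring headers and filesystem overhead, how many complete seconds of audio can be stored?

1,572 seconds

Uncompressed byte rate = 8,000 × 2 × 4 = 64,000 bytes/s.
After 1.5:1 compression, effective rate ≈ 42666.67 bytes/s.
Capacity = 64 × 1,048,576 = 67,108,864 bytes.
67,108,864 / effective rate ≈ 1572.86 s → 1,572 seconds.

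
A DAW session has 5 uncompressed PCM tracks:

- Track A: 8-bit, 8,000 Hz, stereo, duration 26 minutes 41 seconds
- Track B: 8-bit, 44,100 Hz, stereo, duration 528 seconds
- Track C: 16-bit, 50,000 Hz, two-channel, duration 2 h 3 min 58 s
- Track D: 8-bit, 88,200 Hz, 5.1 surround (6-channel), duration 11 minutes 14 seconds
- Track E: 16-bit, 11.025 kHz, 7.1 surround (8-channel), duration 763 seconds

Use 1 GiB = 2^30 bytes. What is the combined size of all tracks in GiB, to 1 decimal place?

1.9 GiB

Track A: 26 minutes 41 seconds = 1,601 s; 8,000 × 1,601 × 1 × 2 = 25,616,000 bytes.
Track B: 44,100 × 528 × 1 × 2 = 46,569,600 bytes.
Track C: 2 h 3 min 58 s = 7,438 s; 50,000 × 7,438 × 2 × 2 = 1,487,600,000 bytes.
Track D: 11 minutes 14 seconds = 674 s; 88,200 × 674 × 1 × 6 = 356,680,800 bytes.
Track E: 11,025 × 763 × 2 × 8 = 134,593,200 bytes.
Total = 2,051,059,600 bytes = 1.9 GiB.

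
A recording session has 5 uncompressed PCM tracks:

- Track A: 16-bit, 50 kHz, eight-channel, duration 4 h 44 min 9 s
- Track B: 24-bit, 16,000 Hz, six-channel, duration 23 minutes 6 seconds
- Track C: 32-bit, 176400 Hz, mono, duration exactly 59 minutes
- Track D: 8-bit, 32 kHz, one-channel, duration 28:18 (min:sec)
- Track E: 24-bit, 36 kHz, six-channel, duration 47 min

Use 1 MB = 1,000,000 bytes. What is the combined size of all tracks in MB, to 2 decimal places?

18417.89 MB

Track A: 4 h 44 min 9 s = 17,049 s; 50,000 × 17,049 × 2 × 8 = 13,639,200,000 bytes.
Track B: 23 minutes 6 seconds = 1,386 s; 16,000 × 1,386 × 3 × 6 = 399,168,000 bytes.
Track C: exactly 59 minutes = 3,540 s; 176,400 × 3,540 × 4 × 1 = 2,497,824,000 bytes.
Track D: 28:18 (min:sec) = 1,698 s; 32,000 × 1,698 × 1 × 1 = 54,336,000 bytes.
Track E: 47 min = 2,820 s; 36,000 × 2,820 × 3 × 6 = 1,827,360,000 bytes.
Total = 18,417,888,000 bytes = 18417.89 MB.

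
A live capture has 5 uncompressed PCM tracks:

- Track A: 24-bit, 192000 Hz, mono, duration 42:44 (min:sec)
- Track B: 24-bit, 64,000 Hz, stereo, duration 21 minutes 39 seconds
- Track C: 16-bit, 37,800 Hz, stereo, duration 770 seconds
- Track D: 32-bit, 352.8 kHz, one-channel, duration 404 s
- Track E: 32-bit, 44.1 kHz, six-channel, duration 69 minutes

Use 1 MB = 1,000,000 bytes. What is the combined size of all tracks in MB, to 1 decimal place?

7044.0 MB

Track A: 42:44 (min:sec) = 2,564 s; 192,000 × 2,564 × 3 × 1 = 1,476,864,000 bytes.
Track B: 21 minutes 39 seconds = 1,299 s; 64,000 × 1,299 × 3 × 2 = 498,816,000 bytes.
Track C: 37,800 × 770 × 2 × 2 = 116,424,000 bytes.
Track D: 352,800 × 404 × 4 × 1 = 570,124,800 bytes.
Track E: 69 minutes = 4,140 s; 44,100 × 4,140 × 4 × 6 = 4,381,776,000 bytes.
Total = 7,044,004,800 bytes = 7044.0 MB.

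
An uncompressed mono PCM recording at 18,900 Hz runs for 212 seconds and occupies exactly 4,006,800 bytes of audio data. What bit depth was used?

Bytes per sample = 4,006,800 / (18,900 × 212 × 1) = 4,006,800 / 4,006,800 = 1.
Bit depth = 1 × 8 = 8 bits.

8 bits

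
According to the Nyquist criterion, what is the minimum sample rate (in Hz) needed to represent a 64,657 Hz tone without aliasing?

129,314 Hz

Minimum sample rate = 2 × 64,657 Hz = 129,314 Hz.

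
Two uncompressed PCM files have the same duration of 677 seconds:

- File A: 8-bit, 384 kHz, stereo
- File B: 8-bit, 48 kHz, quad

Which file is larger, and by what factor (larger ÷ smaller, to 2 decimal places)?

File A: 384,000 × 1 × 2 = 768,000 bytes/s.
File B: 48,000 × 1 × 4 = 192,000 bytes/s.
File A is larger; ratio = 519,936,000 / 129,984,000 = 4.00.

File A, by a factor of 4.00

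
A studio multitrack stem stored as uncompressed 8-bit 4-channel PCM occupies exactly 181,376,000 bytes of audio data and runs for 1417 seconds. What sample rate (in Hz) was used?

Bytes = sample_rate × seconds × bytes_per_sample × channels.
sample_rate = 181,376,000 / (1,417 × 1 × 4) = 181,376,000 / 5,668 = 32,000 Hz.

32,000 Hz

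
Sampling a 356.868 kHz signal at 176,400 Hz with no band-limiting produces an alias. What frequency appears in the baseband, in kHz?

Nyquist = 176,400/2 = 88,200 Hz; 356,868 Hz exceeds it.
Alias = |356,868 − 2×176,400| = |356,868 − 352,800| = 4,068 Hz = 4.068 kHz.

4.068 kHz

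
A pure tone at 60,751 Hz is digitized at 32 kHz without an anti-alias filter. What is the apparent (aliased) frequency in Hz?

Nyquist = 32,000/2 = 16,000 Hz; 60,751 Hz exceeds it.
Alias = |60,751 − 2×32,000| = |60,751 − 64,000| = 3,249 Hz.

3,249 Hz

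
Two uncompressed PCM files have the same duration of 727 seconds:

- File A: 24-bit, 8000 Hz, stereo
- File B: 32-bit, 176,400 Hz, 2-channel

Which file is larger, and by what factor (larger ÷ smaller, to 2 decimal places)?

File B, by a factor of 29.40

File A: 8,000 × 3 × 2 = 48,000 bytes/s.
File B: 176,400 × 4 × 2 = 1,411,200 bytes/s.
File B is larger; ratio = 1,025,942,400 / 34,896,000 = 29.40.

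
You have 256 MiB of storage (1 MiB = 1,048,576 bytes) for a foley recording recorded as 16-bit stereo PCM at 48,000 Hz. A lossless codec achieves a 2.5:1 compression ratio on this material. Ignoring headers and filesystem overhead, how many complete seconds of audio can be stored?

Uncompressed byte rate = 48,000 × 2 × 2 = 192,000 bytes/s.
After 2.5:1 compression, effective rate ≈ 76800 bytes/s.
Capacity = 256 × 1,048,576 = 268,435,456 bytes.
268,435,456 / effective rate ≈ 3495.25 s → 3,495 seconds.

3,495 seconds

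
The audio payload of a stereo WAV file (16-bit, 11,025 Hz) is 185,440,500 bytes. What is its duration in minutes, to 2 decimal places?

Byte rate = 11,025 × 2 × 2 = 44,100 bytes/s.
Duration = 185,440,500 / 44,100 = 4,205 s.
4,205 s / 60 = 70.08 minutes.

70.08 minutes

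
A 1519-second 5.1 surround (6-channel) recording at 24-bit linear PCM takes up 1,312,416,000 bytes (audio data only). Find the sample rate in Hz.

48,000 Hz

Bytes = sample_rate × seconds × bytes_per_sample × channels.
sample_rate = 1,312,416,000 / (1,519 × 3 × 6) = 1,312,416,000 / 27,342 = 48,000 Hz.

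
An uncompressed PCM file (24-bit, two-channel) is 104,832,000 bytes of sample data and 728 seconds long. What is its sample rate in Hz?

24,000 Hz

Bytes = sample_rate × seconds × bytes_per_sample × channels.
sample_rate = 104,832,000 / (728 × 3 × 2) = 104,832,000 / 4,368 = 24,000 Hz.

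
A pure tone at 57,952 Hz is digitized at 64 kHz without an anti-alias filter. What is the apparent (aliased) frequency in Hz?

Nyquist = 64,000/2 = 32,000 Hz; 57,952 Hz exceeds it.
Alias = |57,952 − 1×64,000| = |57,952 − 64,000| = 6,048 Hz.

6,048 Hz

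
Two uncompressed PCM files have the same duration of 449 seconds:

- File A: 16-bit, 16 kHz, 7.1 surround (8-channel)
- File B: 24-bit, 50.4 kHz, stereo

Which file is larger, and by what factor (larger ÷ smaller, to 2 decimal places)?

File A: 16,000 × 2 × 8 = 256,000 bytes/s.
File B: 50,400 × 3 × 2 = 302,400 bytes/s.
File B is larger; ratio = 135,777,600 / 114,944,000 = 1.18.

File B, by a factor of 1.18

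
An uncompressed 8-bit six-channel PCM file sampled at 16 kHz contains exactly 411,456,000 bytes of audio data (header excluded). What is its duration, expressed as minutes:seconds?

71:26

Byte rate = 16,000 × 1 × 6 = 96,000 bytes/s.
Duration = 411,456,000 / 96,000 = 4,286 s.
4,286 s = 71:26.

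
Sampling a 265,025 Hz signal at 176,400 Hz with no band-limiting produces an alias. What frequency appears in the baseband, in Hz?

Nyquist = 176,400/2 = 88,200 Hz; 265,025 Hz exceeds it.
Alias = |265,025 − 2×176,400| = |265,025 − 352,800| = 87,775 Hz.

87,775 Hz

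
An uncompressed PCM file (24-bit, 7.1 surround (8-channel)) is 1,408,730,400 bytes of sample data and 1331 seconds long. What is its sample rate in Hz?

44,100 Hz

Bytes = sample_rate × seconds × bytes_per_sample × channels.
sample_rate = 1,408,730,400 / (1,331 × 3 × 8) = 1,408,730,400 / 31,944 = 44,100 Hz.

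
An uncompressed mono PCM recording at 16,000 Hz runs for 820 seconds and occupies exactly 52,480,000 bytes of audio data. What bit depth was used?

32 bits

Bytes per sample = 52,480,000 / (16,000 × 820 × 1) = 52,480,000 / 13,120,000 = 4.
Bit depth = 4 × 8 = 32 bits.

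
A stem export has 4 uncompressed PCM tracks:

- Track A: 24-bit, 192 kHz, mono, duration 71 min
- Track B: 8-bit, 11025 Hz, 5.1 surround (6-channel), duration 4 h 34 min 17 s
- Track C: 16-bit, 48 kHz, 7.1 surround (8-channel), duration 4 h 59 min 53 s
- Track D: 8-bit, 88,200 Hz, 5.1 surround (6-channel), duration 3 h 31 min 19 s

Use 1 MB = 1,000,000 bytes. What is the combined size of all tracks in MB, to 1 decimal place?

24070.7 MB

Track A: 71 min = 4,260 s; 192,000 × 4,260 × 3 × 1 = 2,453,760,000 bytes.
Track B: 4 h 34 min 17 s = 16,457 s; 11,025 × 16,457 × 1 × 6 = 1,088,630,550 bytes.
Track C: 4 h 59 min 53 s = 17,993 s; 48,000 × 17,993 × 2 × 8 = 13,818,624,000 bytes.
Track D: 3 h 31 min 19 s = 12,679 s; 88,200 × 12,679 × 1 × 6 = 6,709,726,800 bytes.
Total = 24,070,741,350 bytes = 24070.7 MB.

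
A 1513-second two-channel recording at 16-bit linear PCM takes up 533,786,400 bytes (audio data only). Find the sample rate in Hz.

88,200 Hz

Bytes = sample_rate × seconds × bytes_per_sample × channels.
sample_rate = 533,786,400 / (1,513 × 2 × 2) = 533,786,400 / 6,052 = 88,200 Hz.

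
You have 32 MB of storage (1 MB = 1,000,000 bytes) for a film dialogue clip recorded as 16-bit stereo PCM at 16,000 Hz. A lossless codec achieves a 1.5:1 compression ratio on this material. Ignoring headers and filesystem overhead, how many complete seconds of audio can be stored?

750 seconds

Uncompressed byte rate = 16,000 × 2 × 2 = 64,000 bytes/s.
After 1.5:1 compression, effective rate ≈ 42666.67 bytes/s.
Capacity = 32 × 1,000,000 = 32,000,000 bytes.
32,000,000 / effective rate ≈ 750 s → 750 seconds.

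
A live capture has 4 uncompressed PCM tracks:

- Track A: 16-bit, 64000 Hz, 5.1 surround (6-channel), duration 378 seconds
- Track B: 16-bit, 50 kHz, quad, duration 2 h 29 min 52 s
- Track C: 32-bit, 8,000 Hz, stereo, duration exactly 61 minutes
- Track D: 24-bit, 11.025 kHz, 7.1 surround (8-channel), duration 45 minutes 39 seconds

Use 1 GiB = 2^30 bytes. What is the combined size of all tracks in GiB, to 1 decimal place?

Track A: 64,000 × 378 × 2 × 6 = 290,304,000 bytes.
Track B: 2 h 29 min 52 s = 8,992 s; 50,000 × 8,992 × 2 × 4 = 3,596,800,000 bytes.
Track C: exactly 61 minutes = 3,660 s; 8,000 × 3,660 × 4 × 2 = 234,240,000 bytes.
Track D: 45 minutes 39 seconds = 2,739 s; 11,025 × 2,739 × 3 × 8 = 724,739,400 bytes.
Total = 4,846,083,400 bytes = 4.5 GiB.

4.5 GiB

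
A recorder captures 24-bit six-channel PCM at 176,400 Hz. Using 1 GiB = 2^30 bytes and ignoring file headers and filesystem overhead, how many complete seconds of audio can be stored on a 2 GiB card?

Uncompressed byte rate = 176,400 × 3 × 6 = 3,175,200 bytes/s.
Capacity = 2 × 1,073,741,824 = 2,147,483,648 bytes.
2,147,483,648 / 3,175,200 ≈ 676.33 s → 676 seconds.

676 seconds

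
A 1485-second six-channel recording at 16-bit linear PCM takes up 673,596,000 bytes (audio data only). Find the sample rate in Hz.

Bytes = sample_rate × seconds × bytes_per_sample × channels.
sample_rate = 673,596,000 / (1,485 × 2 × 6) = 673,596,000 / 17,820 = 37,800 Hz.

37,800 Hz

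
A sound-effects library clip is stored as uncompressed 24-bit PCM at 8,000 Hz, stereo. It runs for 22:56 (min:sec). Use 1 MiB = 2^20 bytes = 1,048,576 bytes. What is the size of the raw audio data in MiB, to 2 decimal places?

Duration = 22:56 (min:sec) = 1,376 s.
Bytes = 8,000 samples/s × 1,376 s × 3 bytes/sample × 2 ch = 66,048,000 bytes.
66,048,000 / 1,048,576 = 62.99 MiB.

62.99 MiB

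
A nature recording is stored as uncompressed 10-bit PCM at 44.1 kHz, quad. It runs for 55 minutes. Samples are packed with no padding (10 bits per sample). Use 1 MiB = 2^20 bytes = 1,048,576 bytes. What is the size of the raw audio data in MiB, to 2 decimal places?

Duration = 55 minutes = 3,300 s.
Bits = 44,100 × 3,300 × 10 × 4 = 5,821,200,000 bits = 727,650,000 bytes.
727,650,000 / 1,048,576 = 693.94 MiB.

693.94 MiB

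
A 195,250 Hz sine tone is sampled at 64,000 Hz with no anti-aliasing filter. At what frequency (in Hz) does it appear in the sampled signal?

3,250 Hz

Nyquist = 64,000/2 = 32,000 Hz; 195,250 Hz exceeds it.
Alias = |195,250 − 3×64,000| = |195,250 − 192,000| = 3,250 Hz.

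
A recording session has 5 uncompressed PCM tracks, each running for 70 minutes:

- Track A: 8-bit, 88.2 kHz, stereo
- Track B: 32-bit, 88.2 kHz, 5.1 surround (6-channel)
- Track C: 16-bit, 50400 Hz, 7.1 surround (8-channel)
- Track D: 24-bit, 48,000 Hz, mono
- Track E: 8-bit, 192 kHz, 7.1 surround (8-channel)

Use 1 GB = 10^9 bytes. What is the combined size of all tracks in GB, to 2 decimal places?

20.07 GB

70 minutes = 4,200 s.
Track A: 88,200 × 4,200 × 1 × 2 = 740,880,000 bytes.
Track B: 88,200 × 4,200 × 4 × 6 = 8,890,560,000 bytes.
Track C: 50,400 × 4,200 × 2 × 8 = 3,386,880,000 bytes.
Track D: 48,000 × 4,200 × 3 × 1 = 604,800,000 bytes.
Track E: 192,000 × 4,200 × 1 × 8 = 6,451,200,000 bytes.
Total = 20,074,320,000 bytes = 20.07 GB.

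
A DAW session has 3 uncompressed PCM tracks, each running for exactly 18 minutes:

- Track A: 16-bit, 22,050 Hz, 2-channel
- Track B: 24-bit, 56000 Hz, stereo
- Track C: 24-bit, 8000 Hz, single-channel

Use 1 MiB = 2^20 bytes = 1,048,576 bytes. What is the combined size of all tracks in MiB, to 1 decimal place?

461.6 MiB

exactly 18 minutes = 1,080 s.
Track A: 22,050 × 1,080 × 2 × 2 = 95,256,000 bytes.
Track B: 56,000 × 1,080 × 3 × 2 = 362,880,000 bytes.
Track C: 8,000 × 1,080 × 3 × 1 = 25,920,000 bytes.
Total = 484,056,000 bytes = 461.6 MiB.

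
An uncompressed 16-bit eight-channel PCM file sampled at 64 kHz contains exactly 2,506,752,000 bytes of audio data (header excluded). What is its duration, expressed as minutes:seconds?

40:48

Byte rate = 64,000 × 2 × 8 = 1,024,000 bytes/s.
Duration = 2,506,752,000 / 1,024,000 = 2,448 s.
2,448 s = 40:48.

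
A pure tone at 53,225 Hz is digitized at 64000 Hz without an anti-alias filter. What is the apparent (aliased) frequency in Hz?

Nyquist = 64,000/2 = 32,000 Hz; 53,225 Hz exceeds it.
Alias = |53,225 − 1×64,000| = |53,225 − 64,000| = 10,775 Hz.

10,775 Hz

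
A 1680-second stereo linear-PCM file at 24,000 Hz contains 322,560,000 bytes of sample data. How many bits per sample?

Bytes per sample = 322,560,000 / (24,000 × 1,680 × 2) = 322,560,000 / 80,640,000 = 4.
Bit depth = 4 × 8 = 32 bits.

32 bits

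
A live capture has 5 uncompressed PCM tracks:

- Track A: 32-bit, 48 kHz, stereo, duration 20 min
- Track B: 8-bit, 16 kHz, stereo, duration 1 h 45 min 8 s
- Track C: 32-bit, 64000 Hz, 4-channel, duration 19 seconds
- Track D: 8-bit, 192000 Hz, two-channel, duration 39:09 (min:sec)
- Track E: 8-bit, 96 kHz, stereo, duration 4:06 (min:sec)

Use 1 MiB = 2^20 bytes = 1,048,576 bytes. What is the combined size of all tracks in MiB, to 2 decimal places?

1555.79 MiB

Track A: 20 min = 1,200 s; 48,000 × 1,200 × 4 × 2 = 460,800,000 bytes.
Track B: 1 h 45 min 8 s = 6,308 s; 16,000 × 6,308 × 1 × 2 = 201,856,000 bytes.
Track C: 64,000 × 19 × 4 × 4 = 19,456,000 bytes.
Track D: 39:09 (min:sec) = 2,349 s; 192,000 × 2,349 × 1 × 2 = 902,016,000 bytes.
Track E: 4:06 (min:sec) = 246 s; 96,000 × 246 × 1 × 2 = 47,232,000 bytes.
Total = 1,631,360,000 bytes = 1555.79 MiB.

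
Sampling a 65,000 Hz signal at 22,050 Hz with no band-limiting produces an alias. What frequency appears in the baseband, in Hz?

1,150 Hz

Nyquist = 22,050/2 = 11,025 Hz; 65,000 Hz exceeds it.
Alias = |65,000 − 3×22,050| = |65,000 − 66,150| = 1,150 Hz.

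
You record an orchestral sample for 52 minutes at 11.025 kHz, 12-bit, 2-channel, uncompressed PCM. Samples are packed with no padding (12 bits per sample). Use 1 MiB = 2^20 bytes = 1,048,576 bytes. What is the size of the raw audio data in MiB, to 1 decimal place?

Duration = 52 minutes = 3,120 s.
Bits = 11,025 × 3,120 × 12 × 2 = 825,552,000 bits = 103,194,000 bytes.
103,194,000 / 1,048,576 = 98.4 MiB.

98.4 MiB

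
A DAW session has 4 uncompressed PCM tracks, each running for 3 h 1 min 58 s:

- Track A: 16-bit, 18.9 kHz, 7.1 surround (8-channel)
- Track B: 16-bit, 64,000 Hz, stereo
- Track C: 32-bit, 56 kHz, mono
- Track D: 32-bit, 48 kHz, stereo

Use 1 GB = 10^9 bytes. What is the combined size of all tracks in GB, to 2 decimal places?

12.73 GB

3 h 1 min 58 s = 10,918 s.
Track A: 18,900 × 10,918 × 2 × 8 = 3,301,603,200 bytes.
Track B: 64,000 × 10,918 × 2 × 2 = 2,795,008,000 bytes.
Track C: 56,000 × 10,918 × 4 × 1 = 2,445,632,000 bytes.
Track D: 48,000 × 10,918 × 4 × 2 = 4,192,512,000 bytes.
Total = 12,734,755,200 bytes = 12.73 GB.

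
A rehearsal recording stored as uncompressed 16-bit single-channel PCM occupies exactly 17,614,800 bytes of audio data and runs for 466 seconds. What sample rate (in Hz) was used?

18,900 Hz

Bytes = sample_rate × seconds × bytes_per_sample × channels.
sample_rate = 17,614,800 / (466 × 2 × 1) = 17,614,800 / 932 = 18,900 Hz.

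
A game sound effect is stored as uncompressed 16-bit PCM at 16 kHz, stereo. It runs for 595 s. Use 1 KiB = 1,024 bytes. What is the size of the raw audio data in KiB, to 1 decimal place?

37187.5 KiB

Bytes = 16,000 samples/s × 595 s × 2 bytes/sample × 2 ch = 38,080,000 bytes.
38,080,000 / 1,024 = 37187.5 KiB.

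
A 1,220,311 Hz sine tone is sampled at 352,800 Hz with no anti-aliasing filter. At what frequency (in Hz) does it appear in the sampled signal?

161,911 Hz

Nyquist = 352,800/2 = 176,400 Hz; 1,220,311 Hz exceeds it.
Alias = |1,220,311 − 3×352,800| = |1,220,311 − 1,058,400| = 161,911 Hz.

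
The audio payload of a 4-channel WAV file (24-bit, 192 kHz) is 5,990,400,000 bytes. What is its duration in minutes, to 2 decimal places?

43.33 minutes

Byte rate = 192,000 × 3 × 4 = 2,304,000 bytes/s.
Duration = 5,990,400,000 / 2,304,000 = 2,600 s.
2,600 s / 60 = 43.33 minutes.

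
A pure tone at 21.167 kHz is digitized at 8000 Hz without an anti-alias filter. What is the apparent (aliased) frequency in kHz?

2.833 kHz

Nyquist = 8,000/2 = 4,000 Hz; 21,167 Hz exceeds it.
Alias = |21,167 − 3×8,000| = |21,167 − 24,000| = 2,833 Hz = 2.833 kHz.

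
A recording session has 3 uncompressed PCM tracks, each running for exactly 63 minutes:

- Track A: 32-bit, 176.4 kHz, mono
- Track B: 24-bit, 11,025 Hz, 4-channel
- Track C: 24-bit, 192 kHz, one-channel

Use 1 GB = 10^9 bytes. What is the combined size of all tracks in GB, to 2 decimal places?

exactly 63 minutes = 3,780 s.
Track A: 176,400 × 3,780 × 4 × 1 = 2,667,168,000 bytes.
Track B: 11,025 × 3,780 × 3 × 4 = 500,094,000 bytes.
Track C: 192,000 × 3,780 × 3 × 1 = 2,177,280,000 bytes.
Total = 5,344,542,000 bytes = 5.34 GB.

5.34 GB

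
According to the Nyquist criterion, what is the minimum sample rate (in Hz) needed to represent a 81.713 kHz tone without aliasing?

163,426 Hz

Minimum sample rate = 2 × 81,713 Hz = 163,426 Hz.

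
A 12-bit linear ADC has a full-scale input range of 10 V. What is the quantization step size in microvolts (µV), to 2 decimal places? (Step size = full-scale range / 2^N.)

2441.41 µV

10 V / 2^12 = 10 / 4,096 V = 2441.41 µV.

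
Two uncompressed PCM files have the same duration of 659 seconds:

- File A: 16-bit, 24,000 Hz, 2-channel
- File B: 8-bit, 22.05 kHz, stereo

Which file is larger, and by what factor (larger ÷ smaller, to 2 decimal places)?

File A: 24,000 × 2 × 2 = 96,000 bytes/s.
File B: 22,050 × 1 × 2 = 44,100 bytes/s.
File A is larger; ratio = 63,264,000 / 29,061,900 = 2.18.

File A, by a factor of 2.18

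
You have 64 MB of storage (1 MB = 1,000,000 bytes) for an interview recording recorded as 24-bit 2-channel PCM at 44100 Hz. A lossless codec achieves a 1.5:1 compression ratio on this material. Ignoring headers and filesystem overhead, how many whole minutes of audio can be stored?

6 minutes

Uncompressed byte rate = 44,100 × 3 × 2 = 264,600 bytes/s.
After 1.5:1 compression, effective rate ≈ 176400 bytes/s.
Capacity = 64 × 1,000,000 = 64,000,000 bytes.
64,000,000 / effective rate ≈ 362.81 s → 6 minutes.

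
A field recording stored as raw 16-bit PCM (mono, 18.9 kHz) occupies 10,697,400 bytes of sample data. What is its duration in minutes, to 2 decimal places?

Byte rate = 18,900 × 2 × 1 = 37,800 bytes/s.
Duration = 10,697,400 / 37,800 = 283 s.
283 s / 60 = 4.72 minutes.

4.72 minutes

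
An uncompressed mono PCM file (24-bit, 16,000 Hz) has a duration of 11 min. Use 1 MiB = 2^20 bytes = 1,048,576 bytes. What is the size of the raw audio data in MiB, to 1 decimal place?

Duration = 11 min = 660 s.
Bytes = 16,000 samples/s × 660 s × 3 bytes/sample × 1 ch = 31,680,000 bytes.
31,680,000 / 1,048,576 = 30.2 MiB.

30.2 MiB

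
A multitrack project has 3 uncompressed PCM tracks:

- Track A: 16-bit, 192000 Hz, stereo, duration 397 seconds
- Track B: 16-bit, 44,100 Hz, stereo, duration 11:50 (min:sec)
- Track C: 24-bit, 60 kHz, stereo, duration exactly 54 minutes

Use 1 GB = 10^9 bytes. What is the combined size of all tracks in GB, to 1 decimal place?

1.6 GB

Track A: 192,000 × 397 × 2 × 2 = 304,896,000 bytes.
Track B: 11:50 (min:sec) = 710 s; 44,100 × 710 × 2 × 2 = 125,244,000 bytes.
Track C: exactly 54 minutes = 3,240 s; 60,000 × 3,240 × 3 × 2 = 1,166,400,000 bytes.
Total = 1,596,540,000 bytes = 1.6 GB.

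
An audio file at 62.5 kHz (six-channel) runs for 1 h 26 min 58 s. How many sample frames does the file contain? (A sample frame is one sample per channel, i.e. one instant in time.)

326,125,000 sample frames

1 h 26 min 58 s = 5,218 s.
62,500 samples/s × 5,218 s = 326,125,000 frames.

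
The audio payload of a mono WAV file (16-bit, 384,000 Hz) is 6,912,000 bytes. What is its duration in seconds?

Byte rate = 384,000 × 2 × 1 = 768,000 bytes/s.
Duration = 6,912,000 / 768,000 = 9 s.

9 seconds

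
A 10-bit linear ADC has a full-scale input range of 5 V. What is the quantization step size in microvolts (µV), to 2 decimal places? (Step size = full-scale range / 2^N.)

4882.81 µV

5 V / 2^10 = 5 / 1,024 V = 4882.81 µV.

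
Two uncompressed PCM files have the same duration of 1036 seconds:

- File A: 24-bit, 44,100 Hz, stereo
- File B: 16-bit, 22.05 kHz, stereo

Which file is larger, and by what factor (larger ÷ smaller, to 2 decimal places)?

File A, by a factor of 3.00

File A: 44,100 × 3 × 2 = 264,600 bytes/s.
File B: 22,050 × 2 × 2 = 88,200 bytes/s.
File A is larger; ratio = 274,125,600 / 91,375,200 = 3.00.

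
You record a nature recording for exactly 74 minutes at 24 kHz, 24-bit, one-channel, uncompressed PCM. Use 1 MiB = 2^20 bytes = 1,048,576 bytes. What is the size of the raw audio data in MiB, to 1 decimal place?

304.9 MiB

Duration = exactly 74 minutes = 4,440 s.
Bytes = 24,000 samples/s × 4,440 s × 3 bytes/sample × 1 ch = 319,680,000 bytes.
319,680,000 / 1,048,576 = 304.9 MiB.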